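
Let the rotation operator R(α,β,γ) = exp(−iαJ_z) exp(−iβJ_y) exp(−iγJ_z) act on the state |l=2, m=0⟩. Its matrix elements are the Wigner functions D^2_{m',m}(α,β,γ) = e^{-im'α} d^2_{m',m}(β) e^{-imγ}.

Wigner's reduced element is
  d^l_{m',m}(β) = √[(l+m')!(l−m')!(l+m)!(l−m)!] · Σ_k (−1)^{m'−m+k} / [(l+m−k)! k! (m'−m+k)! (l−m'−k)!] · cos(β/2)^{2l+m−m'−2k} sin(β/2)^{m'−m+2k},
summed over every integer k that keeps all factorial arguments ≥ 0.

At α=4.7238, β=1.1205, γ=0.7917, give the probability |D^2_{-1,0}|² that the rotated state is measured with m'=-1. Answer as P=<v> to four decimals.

P=0.2303

D^2_{-1,0}(4.7238,1.1205,0.7917) = e^{-i·-1·4.7238}·d^2_{-1,0}(1.1205)·e^{-i·0·0.7917}. Compute d first:
c=cos(1.1205/2)=0.847122, s=sin(1.1205/2)=0.531398; N=√[1·6·2·2]=4.898979
The bounds max(0,m−m')=1 and min(l+m,l−m')=2 give 2 terms
  k=1: (−1)^0·4.8990/(2)·0.8471^3·0.5314^1 = +0.791287
  k=2: (−1)^1·4.8990/(2)·0.8471^1·0.5314^3 = -0.311373
d^2_{-1,0}(1.1205) = +0.791287 -0.311373 = +0.479913
|D^2_{-1,0}|² = |d^2_{-1,0}(β)|² = (+0.479913)² = 0.230317 (the z-rotation phases have unit modulus)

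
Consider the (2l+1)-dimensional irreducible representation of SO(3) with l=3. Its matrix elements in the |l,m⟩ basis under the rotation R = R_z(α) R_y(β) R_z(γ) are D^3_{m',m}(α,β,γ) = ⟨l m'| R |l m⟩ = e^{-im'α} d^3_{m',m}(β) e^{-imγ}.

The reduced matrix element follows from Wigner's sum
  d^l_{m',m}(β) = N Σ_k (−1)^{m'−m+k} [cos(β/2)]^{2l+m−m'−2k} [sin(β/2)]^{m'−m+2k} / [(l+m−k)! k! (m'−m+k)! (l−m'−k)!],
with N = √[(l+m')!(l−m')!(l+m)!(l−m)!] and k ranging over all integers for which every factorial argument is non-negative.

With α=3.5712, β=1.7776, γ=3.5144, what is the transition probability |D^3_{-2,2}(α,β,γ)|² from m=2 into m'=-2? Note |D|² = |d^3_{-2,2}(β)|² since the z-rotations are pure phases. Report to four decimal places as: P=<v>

P=0.2527

Split into d^3_{-2,2}(β=1.7776) × two z-phases.
With c≡cos(β/2)=0.630344 and s≡sin(β/2)=0.776316, N=[1·120·120·1]^{1/2}=120.000000
The bounds max(0,m−m')=4 and min(l+m,l−m')=5 give 2 terms
  k=4: (−1)^0·120.0000/(24)·0.6303^2·0.7763^4 = +0.721571
  k=5: (−1)^1·120.0000/(120)·0.6303^0·0.7763^6 = -0.218892
d^3_{-2,2}(1.7776) = +0.721571 -0.218892 = +0.502679
|D^3_{-2,2}|² = |d^3_{-2,2}(β)|² = (+0.502679)² = 0.252686 (the z-rotation phases have unit modulus)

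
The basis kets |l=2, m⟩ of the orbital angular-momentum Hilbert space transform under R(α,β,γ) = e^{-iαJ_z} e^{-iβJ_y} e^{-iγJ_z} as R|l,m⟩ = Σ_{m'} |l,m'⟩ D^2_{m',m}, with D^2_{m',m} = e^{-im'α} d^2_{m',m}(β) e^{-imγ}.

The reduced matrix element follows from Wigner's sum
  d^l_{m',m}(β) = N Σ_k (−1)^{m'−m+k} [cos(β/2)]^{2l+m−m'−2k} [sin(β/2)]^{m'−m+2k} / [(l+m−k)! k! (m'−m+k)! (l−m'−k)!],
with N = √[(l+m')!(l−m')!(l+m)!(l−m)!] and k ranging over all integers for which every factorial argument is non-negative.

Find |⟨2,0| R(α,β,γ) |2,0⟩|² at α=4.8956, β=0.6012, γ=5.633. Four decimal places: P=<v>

D^2_{0,0}(4.8956,0.6012,5.633) = e^{-i·0·4.8956}·d^2_{0,0}(0.6012)·e^{-i·0·5.633}. Compute d first:
Half-angle: c=0.955159, s=0.296093. N=√(2·2·2·2)=4.000000
k: max(0,(0)−(0))=0 … min(2+(0),2−(0))=2
  k=0: (−1)^0·4.0000/(4)·0.9552^4·0.2961^0 = +0.832344
  k=1: (−1)^1·4.0000/(1)·0.9552^2·0.2961^2 = -0.319940
  k=2: (−1)^2·4.0000/(4)·0.9552^0·0.2961^4 = +0.007686
d^2_{0,0}(0.6012) = +0.832344 -0.319940 +0.007686 = +0.520090
|D^2_{0,0}|² = |d^2_{0,0}(β)|² = (+0.520090)² = 0.270493 (the z-rotation phases have unit modulus)

P=0.2705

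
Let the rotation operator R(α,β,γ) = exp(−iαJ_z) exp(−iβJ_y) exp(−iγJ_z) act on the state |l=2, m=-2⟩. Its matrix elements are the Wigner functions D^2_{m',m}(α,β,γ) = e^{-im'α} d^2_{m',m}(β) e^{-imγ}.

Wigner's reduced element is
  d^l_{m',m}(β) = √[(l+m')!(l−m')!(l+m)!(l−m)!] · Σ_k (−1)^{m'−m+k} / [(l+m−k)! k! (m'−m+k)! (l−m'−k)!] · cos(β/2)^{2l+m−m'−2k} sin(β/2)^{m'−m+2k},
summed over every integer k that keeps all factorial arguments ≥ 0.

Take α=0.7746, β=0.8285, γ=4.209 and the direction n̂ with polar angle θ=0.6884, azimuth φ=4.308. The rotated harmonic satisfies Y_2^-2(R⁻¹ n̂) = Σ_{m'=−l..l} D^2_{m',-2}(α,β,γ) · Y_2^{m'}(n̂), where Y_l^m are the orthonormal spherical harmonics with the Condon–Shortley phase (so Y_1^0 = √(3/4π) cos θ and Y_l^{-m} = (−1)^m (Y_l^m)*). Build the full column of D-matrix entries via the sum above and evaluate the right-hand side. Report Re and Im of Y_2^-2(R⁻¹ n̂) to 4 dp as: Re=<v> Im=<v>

Need the full column D^2_{m',-2} for m'=−2..2 at α=0.7746, β=0.8285, γ=4.209.
cos(β/2)=0.915418, sin(β/2)=0.402503
d^2_{-2,-2}: single k=0 term ⇒ +0.702229;  D = -0.601432-0.362499i
d^2_{-1,-2}: single k=0 term ⇒ -0.617531;  D = +0.600961-0.142092i
d^2_{0,-2}: single k=0 term ⇒ +0.332548;  D = -0.177776+0.281041i
d^2_{1,-2}: single k=0 term ⇒ -0.119387;  D = -0.024955-0.116750i
d^2_{2,-2}: single k=0 term ⇒ +0.026247;  D = +0.021873+0.014507i
Y_2^{m'}(θ=0.6884,φ=4.308) and Σ D·Y over m':
  (-0.6014-0.3625i)·(-0.1076-0.1128i)  (+0.6010-0.1421i)·(-0.1491+0.3485i)  (-0.1778+0.2810i)·(+0.2489+0.0000i)  (-0.0250-0.1168i)·(+0.1491+0.3485i)  (+0.0219+0.0145i)·(-0.1076+0.1128i)
Y_2^-2(R⁻¹ n̂) = -0.027538+0.382200i

Re=-0.0275 Im=0.3822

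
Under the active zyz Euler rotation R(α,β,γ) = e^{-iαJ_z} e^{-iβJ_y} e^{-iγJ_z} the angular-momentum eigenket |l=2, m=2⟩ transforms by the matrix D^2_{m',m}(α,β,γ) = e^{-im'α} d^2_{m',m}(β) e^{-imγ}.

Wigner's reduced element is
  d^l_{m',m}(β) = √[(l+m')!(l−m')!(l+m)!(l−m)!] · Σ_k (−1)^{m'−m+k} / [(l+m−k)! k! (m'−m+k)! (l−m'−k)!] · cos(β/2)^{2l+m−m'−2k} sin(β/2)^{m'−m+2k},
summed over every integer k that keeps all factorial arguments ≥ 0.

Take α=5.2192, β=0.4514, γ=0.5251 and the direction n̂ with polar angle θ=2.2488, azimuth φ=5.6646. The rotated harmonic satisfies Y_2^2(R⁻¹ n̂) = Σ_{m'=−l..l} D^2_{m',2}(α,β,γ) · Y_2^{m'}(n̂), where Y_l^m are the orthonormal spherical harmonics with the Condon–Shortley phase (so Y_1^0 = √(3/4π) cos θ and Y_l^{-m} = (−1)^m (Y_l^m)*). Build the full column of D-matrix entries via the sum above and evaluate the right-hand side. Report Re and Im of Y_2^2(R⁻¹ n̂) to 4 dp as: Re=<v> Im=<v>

Re=0.3399 Im=-0.1206

Need the full column D^2_{m',2} for m'=−2..2 at α=5.2192, β=0.4514, γ=0.5251.
cos(β/2)=0.974638, sin(β/2)=0.223789
d^2_{-2,2}: single k=4 term ⇒ +0.002508;  D = -0.002506+0.000092i
d^2_{-1,2}: single k=3 term ⇒ +0.021847;  D = -0.011296-0.018700i
d^2_{0,2}: single k=2 term ⇒ +0.116530;  D = +0.057962-0.101093i
d^2_{1,2}: single k=1 term ⇒ +0.414379;  D = +0.414340+0.005712i
d^2_{2,2}: single k=0 term ⇒ +0.902345;  D = +0.427074+0.794880i
Y_2^{m'}(θ=2.2488,φ=5.6646) and Σ D·Y over m':
  (-0.0025+0.0001i)·(+0.0767+0.2214i)  (-0.0113-0.0187i)·(-0.3075-0.2188i)  (+0.0580-0.1011i)·(+0.0569+0.0000i)  (+0.4143+0.0057i)·(+0.3075-0.2188i)  (+0.4271+0.7949i)·(+0.0767-0.2214i)
Y_2^2(R⁻¹ n̂) = +0.339851-0.120553i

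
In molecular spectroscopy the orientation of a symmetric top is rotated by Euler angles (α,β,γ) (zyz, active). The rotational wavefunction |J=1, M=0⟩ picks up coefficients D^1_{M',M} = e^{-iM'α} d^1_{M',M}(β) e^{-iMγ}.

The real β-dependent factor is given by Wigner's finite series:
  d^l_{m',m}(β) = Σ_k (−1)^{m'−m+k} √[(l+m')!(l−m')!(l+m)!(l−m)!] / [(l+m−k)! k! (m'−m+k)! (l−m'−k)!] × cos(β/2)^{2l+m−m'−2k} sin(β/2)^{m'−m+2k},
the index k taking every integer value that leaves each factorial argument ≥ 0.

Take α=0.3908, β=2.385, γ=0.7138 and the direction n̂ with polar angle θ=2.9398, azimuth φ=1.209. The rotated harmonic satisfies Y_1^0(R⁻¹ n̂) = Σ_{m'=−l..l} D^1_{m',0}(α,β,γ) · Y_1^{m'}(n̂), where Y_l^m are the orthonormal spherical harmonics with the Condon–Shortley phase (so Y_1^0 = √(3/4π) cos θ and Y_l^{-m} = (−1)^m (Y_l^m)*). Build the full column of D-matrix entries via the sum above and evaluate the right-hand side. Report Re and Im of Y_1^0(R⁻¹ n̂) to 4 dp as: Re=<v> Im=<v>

Re=0.3940 Im=0.0000

Need the full column D^1_{m',0} for m'=−1..1 at α=0.3908, β=2.385, γ=0.7138.
cos(β/2)=0.369338, sin(β/2)=0.929295
d^1_{-1,0}: single k=1 term ⇒ +0.485392;  D = +0.448796+0.184899i
d^1_{0,0}: k∈[0..1] ⇒ +0.136410 -0.863590 = -0.727179;  D = -0.727179+0.000000i
d^1_{1,0}: single k=0 term ⇒ -0.485392;  D = -0.448796+0.184899i
Y_1^{m'}(θ=2.9398,φ=1.209) and Σ D·Y over m':
  (+0.4488+0.1849i)·(+0.0245-0.0648i)  (-0.7272+0.0000i)·(-0.4787+0.0000i)  (-0.4488+0.1849i)·(-0.0245-0.0648i)
Y_1^0(R⁻¹ n̂) = +0.394041+0.000000i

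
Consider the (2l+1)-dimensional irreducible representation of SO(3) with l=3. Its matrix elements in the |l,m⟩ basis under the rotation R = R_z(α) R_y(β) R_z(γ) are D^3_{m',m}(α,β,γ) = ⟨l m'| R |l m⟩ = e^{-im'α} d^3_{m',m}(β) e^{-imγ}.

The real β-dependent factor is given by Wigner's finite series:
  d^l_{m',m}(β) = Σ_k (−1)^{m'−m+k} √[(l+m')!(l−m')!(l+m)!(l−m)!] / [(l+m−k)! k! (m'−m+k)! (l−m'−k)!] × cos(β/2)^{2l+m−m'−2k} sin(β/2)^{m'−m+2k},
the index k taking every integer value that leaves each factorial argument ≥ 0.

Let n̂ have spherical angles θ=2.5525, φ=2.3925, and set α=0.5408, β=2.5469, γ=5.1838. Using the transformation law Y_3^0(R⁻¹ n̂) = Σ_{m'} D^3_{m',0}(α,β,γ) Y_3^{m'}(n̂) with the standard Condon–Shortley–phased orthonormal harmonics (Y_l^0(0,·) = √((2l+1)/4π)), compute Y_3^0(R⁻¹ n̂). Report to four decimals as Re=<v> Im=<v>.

Re=-0.2665 Im=0.0000

Need the full column D^3_{m',0} for m'=−3..3 at α=0.5408, β=2.5469, γ=5.1838.
cos(β/2)=0.292984, sin(β/2)=0.956117
d^3_{-3,0}: single k=3 term ⇒ +0.098306;  D = -0.005071+0.098175i
d^3_{-2,0}: k∈[2..3] ⇒ +0.036894 -0.392910 = -0.356016;  D = -0.167298-0.314259i
d^3_{-1,0}: k∈[1..3] ⇒ +0.007150 -0.228443 +0.810943 = +0.589651;  D = +0.505506+0.303565i
d^3_{0,0}: k∈[0..3] ⇒ +0.000633 -0.060623 +0.645617 -0.763954 = -0.178328;  D = -0.178328+0.000000i
d^3_{1,0}: k∈[0..2] ⇒ -0.007150 +0.228443 -0.810943 = -0.589651;  D = -0.505506+0.303565i
d^3_{2,0}: k∈[0..1] ⇒ +0.036894 -0.392910 = -0.356016;  D = -0.167298+0.314259i
d^3_{3,0}: single k=0 term ⇒ -0.098306;  D = +0.005071+0.098175i
Y_3^{m'}(θ=2.5525,φ=2.3925) and Σ D·Y over m':
  (-0.0051+0.0982i)·(+0.0448-0.0558i)  (-0.1673-0.3143i)·(-0.0190-0.2616i)  (+0.5055+0.3036i)·(-0.3230-0.3004i)  (-0.1783+0.0000i)·(-0.1416+0.0000i)  (-0.5055+0.3036i)·(+0.3230-0.3004i)  (-0.1673+0.3143i)·(-0.0190+0.2616i)  (+0.0051+0.0982i)·(-0.0448-0.0558i)
Y_3^0(R⁻¹ n̂) = -0.266510+0.000000i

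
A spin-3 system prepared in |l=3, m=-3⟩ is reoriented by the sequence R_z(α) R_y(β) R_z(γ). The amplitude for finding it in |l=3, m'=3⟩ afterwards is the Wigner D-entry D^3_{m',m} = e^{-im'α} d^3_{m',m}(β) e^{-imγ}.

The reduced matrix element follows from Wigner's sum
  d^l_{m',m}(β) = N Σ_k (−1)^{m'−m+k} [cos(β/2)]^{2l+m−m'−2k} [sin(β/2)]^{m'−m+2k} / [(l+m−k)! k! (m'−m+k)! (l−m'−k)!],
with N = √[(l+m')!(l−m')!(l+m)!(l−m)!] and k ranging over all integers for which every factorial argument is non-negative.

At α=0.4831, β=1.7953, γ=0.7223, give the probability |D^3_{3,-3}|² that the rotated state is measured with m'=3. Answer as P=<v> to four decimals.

D^3_{3,-3}(0.4831,1.7953,0.7223) = e^{-i·3·0.4831}·d^3_{3,-3}(1.7953)·e^{-i·-3·0.7223}. Compute d first:
c=cos(1.7953/2)=0.623449, s=sin(1.7953/2)=0.781864; N=√[720·1·1·720]=720.000000
k∈{0} keeps every argument non-negative
  k=0: (−1)^6·720.0000/(720)·0.6234^0·0.7819^6 = +0.228448
d^3_{3,-3}(1.7953) = +0.228448
|D^3_{3,-3}|² = |d^3_{3,-3}(β)|² = (+0.228448)² = 0.052188 (the z-rotation phases have unit modulus)

P=0.0522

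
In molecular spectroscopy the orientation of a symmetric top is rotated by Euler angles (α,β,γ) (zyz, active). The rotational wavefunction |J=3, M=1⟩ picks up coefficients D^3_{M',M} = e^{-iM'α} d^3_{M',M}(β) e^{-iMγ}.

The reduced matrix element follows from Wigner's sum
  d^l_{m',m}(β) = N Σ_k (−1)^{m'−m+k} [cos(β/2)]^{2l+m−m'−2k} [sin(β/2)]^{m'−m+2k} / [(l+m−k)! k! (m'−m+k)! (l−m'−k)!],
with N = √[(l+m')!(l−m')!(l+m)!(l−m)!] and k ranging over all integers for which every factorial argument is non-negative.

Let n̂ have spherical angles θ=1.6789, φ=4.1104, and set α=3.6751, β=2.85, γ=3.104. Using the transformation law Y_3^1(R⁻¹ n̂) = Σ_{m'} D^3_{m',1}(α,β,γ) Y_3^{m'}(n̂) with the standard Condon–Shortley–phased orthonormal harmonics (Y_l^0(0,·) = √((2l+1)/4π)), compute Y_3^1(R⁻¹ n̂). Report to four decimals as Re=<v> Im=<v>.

Need the full column D^3_{m',1} for m'=−3..3 at α=3.6751, β=2.85, γ=3.104.
cos(β/2)=0.145280, sin(β/2)=0.989391
d^3_{-3,1}: single k=4 term ⇒ +0.078330;  D = -0.005269+0.078153i
d^3_{-2,1}: k∈[3..4] ⇒ +0.018783 -0.435558 = -0.416775;  D = +0.187334+0.372300i
d^3_{-1,1}: k∈[2..4] ⇒ +0.002616 -0.161799 +0.938008 = +0.778826;  D = +0.655231+0.421000i
d^3_{0,1}: k∈[1..3] ⇒ +0.000222 -0.030863 +0.477129 = +0.446488;  D = -0.446173-0.016781i
d^3_{1,1}: k∈[0..2] ⇒ +0.000009 -0.003489 +0.121349 = +0.117870;  D = +0.103670-0.056087i
d^3_{2,1}: k∈[0..1] ⇒ -0.000202 +0.018783 = +0.018580;  D = -0.009575+0.015923i
d^3_{3,1}: single k=0 term ⇒ +0.001689;  D = +0.000013-0.001689i
Y_3^{m'}(θ=1.6789,φ=4.1104) and Σ D·Y over m':
  (-0.0053+0.0782i)·(+0.3987+0.0955i)  (+0.1873+0.3723i)·(+0.0391+0.1017i)  (+0.6552+0.4210i)·(+0.1714-0.2494i)  (-0.4462-0.0168i)·(+0.1184+0.0000i)  (+0.1037-0.0561i)·(-0.1714-0.2494i)  (-0.0096+0.0159i)·(+0.0391-0.1017i)  (+0.0000-0.0017i)·(-0.3987+0.0955i)
Y_3^1(R⁻¹ n̂) = +0.093957-0.042973i

Re=0.0940 Im=-0.0430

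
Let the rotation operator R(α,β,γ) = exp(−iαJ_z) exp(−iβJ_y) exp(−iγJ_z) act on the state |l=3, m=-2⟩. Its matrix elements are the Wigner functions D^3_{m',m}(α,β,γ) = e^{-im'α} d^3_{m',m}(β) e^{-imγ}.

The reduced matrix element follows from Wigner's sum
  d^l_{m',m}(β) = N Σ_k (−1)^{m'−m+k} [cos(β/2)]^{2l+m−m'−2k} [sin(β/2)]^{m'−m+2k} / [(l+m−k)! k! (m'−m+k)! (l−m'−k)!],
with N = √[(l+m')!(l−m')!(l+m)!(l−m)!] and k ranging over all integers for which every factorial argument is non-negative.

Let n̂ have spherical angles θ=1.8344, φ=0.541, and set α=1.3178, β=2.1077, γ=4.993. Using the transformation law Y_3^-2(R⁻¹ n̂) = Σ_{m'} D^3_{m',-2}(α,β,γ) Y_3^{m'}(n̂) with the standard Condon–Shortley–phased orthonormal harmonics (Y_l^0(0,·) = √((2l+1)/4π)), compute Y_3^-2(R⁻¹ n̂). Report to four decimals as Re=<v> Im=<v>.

Need the full column D^3_{m',-2} for m'=−3..3 at α=1.3178, β=2.1077, γ=4.993.
cos(β/2)=0.494228, sin(β/2)=0.869332
d^3_{-3,-2}: single k=1 term ⇒ +0.062791;  D = +0.012337+0.061567i
d^3_{-2,-2}: k∈[0..1] ⇒ +0.014573 -0.225450 = -0.210877;  D = -0.210555-0.011641i
d^3_{-1,-2}: k∈[0..1] ⇒ -0.081063 +0.501613 = +0.420551;  D = +0.127582-0.400731i
d^3_{0,-2}: k∈[0..1] ⇒ +0.246968 -0.764115 = -0.517146;  D = +0.437819+0.275236i
d^3_{1,-2}: k∈[0..1] ⇒ -0.501613 +0.775991 = +0.274377;  D = -0.199524+0.188343i
d^3_{2,-2}: k∈[0..1] ⇒ +0.697538 -0.431634 = +0.265904;  D = +0.128316+0.232895i
d^3_{3,-2}: single k=0 term ⇒ -0.601080;  D = -0.582307+0.149050i
Y_3^{m'}(θ=1.8344,φ=0.541) and Σ D·Y over m':
  (+0.0123+0.0616i)·(-0.0196-0.3750i)  (-0.2106-0.0116i)·(-0.1166+0.2191i)  (+0.1276-0.4007i)·(-0.1767+0.1061i)  (+0.4378+0.2752i)·(+0.2587+0.0000i)  (-0.1995+0.1883i)·(+0.1767+0.1061i)  (+0.1283+0.2329i)·(-0.1166-0.2191i)  (-0.5823+0.1491i)·(+0.0196-0.3750i)
Y_3^-2(R⁻¹ n̂) = +0.208512+0.283013i

Re=0.2085 Im=0.2830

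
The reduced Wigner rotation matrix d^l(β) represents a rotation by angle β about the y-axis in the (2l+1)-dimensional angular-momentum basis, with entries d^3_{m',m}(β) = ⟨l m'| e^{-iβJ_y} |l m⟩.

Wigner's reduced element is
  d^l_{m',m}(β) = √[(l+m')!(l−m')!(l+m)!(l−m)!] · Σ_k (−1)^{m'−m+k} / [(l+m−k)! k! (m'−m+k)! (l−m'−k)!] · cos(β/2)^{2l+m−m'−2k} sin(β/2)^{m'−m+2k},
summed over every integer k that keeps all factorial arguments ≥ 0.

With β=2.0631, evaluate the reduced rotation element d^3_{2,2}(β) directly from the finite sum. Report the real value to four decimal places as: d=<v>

d^3_{2,2}(β=2.0631) via Wigner's sum:
Half-angle: c=0.513489, s=0.858096. N=√(120·1·120·1)=120.000000
The bounds max(0,m−m')=0 and min(l+m,l−m')=1 give 2 terms
  k=0: (−1)^0·120.0000/(120)·0.5135^6·0.8581^0 = +0.018331
  k=1: (−1)^1·120.0000/(24)·0.5135^4·0.8581^2 = -0.255957
d^3_{2,2}(2.0631) = +0.018331 -0.255957 = -0.237626

d=-0.2376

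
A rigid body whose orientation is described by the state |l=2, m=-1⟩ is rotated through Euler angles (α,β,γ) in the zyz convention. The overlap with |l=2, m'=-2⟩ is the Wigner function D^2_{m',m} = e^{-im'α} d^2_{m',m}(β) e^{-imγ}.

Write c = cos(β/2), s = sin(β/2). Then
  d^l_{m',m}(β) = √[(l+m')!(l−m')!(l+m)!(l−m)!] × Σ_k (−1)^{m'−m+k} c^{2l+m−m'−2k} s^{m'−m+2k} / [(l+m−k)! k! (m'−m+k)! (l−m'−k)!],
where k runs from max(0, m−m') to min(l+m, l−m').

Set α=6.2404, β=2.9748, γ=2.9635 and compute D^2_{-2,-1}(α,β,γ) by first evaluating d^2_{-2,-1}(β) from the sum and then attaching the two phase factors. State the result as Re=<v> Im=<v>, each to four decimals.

D^2_{-2,-1}(6.2404,2.9748,2.9635) = e^{-i·-2·6.2404}·d^2_{-2,-1}(2.9748)·e^{-i·-1·2.9635}. Compute d first:
c=cos(2.9748/2)=0.083300, s=sin(2.9748/2)=0.996525; N=√[1·24·1·6]=12.000000
k: max(0,(-1)−(-2))=1 … min(2+(-1),2−(-2))=1
  k=1: (−1)^0·12.0000/(6)·0.0833^3·0.9965^1 = +0.001152
d^2_{-2,-1}(2.9748) = +0.001152
Phases: e^{-i·(-2)·6.2404}=+0.996341-0.085466i, e^{-i·(-1)·2.9635}=-0.984183+0.177153i ⇒ D=-0.001112+0.000300i

Re=-0.0011 Im=0.0003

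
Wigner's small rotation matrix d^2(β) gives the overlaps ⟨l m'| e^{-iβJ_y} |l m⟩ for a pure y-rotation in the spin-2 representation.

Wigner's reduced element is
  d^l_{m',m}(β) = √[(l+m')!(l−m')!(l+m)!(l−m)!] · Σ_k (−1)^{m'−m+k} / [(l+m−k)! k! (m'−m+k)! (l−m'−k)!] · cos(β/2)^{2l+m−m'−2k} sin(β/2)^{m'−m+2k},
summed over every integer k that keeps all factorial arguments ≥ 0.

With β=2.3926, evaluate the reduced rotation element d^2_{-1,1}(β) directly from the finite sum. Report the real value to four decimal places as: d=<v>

d^2_{-1,1}(β=2.3926) via Wigner's sum:
With c≡cos(β/2)=0.365804 and s≡sin(β/2)=0.930692, N=[1·6·6·1]^{1/2}=6.000000
The bounds max(0,m−m')=2 and min(l+m,l−m')=3 give 2 terms
  k=2: (−1)^0·6.0000/(2)·0.3658^2·0.9307^2 = +0.347720
  k=3: (−1)^1·6.0000/(6)·0.3658^0·0.9307^4 = -0.750281
d^2_{-1,1}(2.3926) = +0.347720 -0.750281 = -0.402561

d=-0.4026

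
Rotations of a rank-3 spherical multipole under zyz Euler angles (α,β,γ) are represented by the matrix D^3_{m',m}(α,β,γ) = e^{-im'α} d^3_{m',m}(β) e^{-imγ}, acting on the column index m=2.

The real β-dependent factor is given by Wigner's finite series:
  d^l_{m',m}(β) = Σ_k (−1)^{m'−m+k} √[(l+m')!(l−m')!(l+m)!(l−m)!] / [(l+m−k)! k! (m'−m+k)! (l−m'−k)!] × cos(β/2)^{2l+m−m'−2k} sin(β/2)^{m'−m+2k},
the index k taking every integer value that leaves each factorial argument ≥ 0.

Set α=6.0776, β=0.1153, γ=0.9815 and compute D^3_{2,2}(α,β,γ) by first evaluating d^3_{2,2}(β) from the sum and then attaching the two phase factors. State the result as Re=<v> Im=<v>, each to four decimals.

D^3_{2,2}(6.0776,0.1153,0.9815) = e^{-i·2·6.0776}·d^3_{2,2}(0.1153)·e^{-i·2·0.9815}. Compute d first:
With c≡cos(β/2)=0.998339 and s≡sin(β/2)=0.057618, N=[120·1·120·1]^{1/2}=120.000000
The bounds max(0,m−m')=0 and min(l+m,l−m')=1 give 2 terms
  k=0: (−1)^0·120.0000/(120)·0.9983^6·0.0576^0 = +0.990074
  k=1: (−1)^1·120.0000/(24)·0.9983^4·0.0576^2 = -0.016489
d^3_{2,2}(0.1153) = +0.990074 -0.016489 = +0.973584
Phases: e^{-i·(2)·6.0776}=+0.916654+0.399683i, e^{-i·(2)·0.9815}=-0.382226-0.924069i ⇒ D=+0.018465-0.973409i

Re=0.0185 Im=-0.9734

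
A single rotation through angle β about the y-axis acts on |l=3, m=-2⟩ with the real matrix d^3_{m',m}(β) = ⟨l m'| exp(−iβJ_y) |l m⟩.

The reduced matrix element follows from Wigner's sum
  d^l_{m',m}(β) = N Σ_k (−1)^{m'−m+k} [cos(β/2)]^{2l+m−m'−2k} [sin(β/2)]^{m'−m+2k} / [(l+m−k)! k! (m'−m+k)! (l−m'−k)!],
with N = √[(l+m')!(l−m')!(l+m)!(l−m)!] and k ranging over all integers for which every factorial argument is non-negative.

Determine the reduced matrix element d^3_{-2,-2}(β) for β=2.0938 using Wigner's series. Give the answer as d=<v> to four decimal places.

d=-0.2191

d^3_{-2,-2}(β=2.0938) via Wigner's sum:
c=cos(2.0938/2)=0.500258, s=sin(2.0938/2)=0.865877; N=√[1·120·1·120]=120.000000
k∈{0,1} keeps every argument non-negative
  k=0: (−1)^0·120.0000/(120)·0.5003^6·0.8659^0 = +0.015673
  k=1: (−1)^1·120.0000/(24)·0.5003^4·0.8659^2 = -0.234778
d^3_{-2,-2}(2.0938) = +0.015673 -0.234778 = -0.219104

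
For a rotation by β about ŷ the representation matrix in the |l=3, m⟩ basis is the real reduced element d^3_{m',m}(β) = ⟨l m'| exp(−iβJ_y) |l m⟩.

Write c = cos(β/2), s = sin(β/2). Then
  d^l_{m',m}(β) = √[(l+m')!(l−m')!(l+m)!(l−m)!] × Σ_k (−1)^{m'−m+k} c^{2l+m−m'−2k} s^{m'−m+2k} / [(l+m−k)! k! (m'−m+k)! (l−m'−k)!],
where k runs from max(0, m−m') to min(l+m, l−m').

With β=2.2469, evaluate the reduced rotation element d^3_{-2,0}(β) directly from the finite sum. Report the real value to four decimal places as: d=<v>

d=-0.5213

d^3_{-2,0}(β=2.2469) via Wigner's sum:
With c≡cos(β/2)=0.432575 and s≡sin(β/2)=0.901598, N=[1·120·6·6]^{1/2}=65.726707
k∈{2,3} keeps every argument non-negative
  k=2: (−1)^0·65.7267/(12)·0.4326^4·0.9016^2 = +0.155894
  k=3: (−1)^1·65.7267/(12)·0.4326^2·0.9016^4 = -0.677228
d^3_{-2,0}(2.2469) = +0.155894 -0.677228 = -0.521333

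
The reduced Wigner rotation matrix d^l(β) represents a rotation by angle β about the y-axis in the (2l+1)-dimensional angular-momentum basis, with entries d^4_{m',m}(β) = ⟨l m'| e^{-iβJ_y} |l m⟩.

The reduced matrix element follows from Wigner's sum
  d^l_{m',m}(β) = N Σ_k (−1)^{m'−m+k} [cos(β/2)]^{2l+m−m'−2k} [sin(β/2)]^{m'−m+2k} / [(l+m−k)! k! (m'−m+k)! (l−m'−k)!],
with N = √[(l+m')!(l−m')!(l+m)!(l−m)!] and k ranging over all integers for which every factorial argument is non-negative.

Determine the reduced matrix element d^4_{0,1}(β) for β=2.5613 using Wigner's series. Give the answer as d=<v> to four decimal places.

d^4_{0,1}(β=2.5613) via Wigner's sum:
Half-angle: c=0.286092, s=0.958202. N=√(24·24·120·6)=643.987578
k∈{1,2,3,4} keeps every argument non-negative
  k=1: (−1)^0·643.9876/(144)·0.2861^7·0.9582^1 = +0.000672
  k=2: (−1)^1·643.9876/(24)·0.2861^5·0.9582^3 = -0.045245
  k=3: (−1)^2·643.9876/(24)·0.2861^3·0.9582^5 = +0.507541
  k=4: (−1)^3·643.9876/(144)·0.2861^1·0.9582^7 = -0.948901
d^4_{0,1}(2.5613) = +0.000672 -0.045245 +0.507541 -0.948901 = -0.485933

d=-0.4859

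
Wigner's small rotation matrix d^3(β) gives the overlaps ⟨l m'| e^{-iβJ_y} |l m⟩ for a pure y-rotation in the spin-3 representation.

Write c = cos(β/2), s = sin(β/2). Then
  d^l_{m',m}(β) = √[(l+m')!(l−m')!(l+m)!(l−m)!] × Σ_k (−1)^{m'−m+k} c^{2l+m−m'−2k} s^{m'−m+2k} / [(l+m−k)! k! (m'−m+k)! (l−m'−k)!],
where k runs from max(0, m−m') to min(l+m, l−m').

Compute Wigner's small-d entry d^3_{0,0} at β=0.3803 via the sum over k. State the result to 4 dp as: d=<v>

d^3_{0,0}(β=0.3803) via Wigner's sum:
Half-angle: c=0.981976, s=0.189006. N=√(6·6·6·6)=36.000000
k∈{0,1,2,3} keeps every argument non-negative
  k=0: (−1)^0·36.0000/(36)·0.9820^6·0.1890^0 = +0.896613
  k=1: (−1)^1·36.0000/(4)·0.9820^4·0.1890^2 = -0.298950
  k=2: (−1)^2·36.0000/(4)·0.9820^2·0.1890^4 = +0.011075
  k=3: (−1)^3·36.0000/(36)·0.9820^0·0.1890^6 = -0.000046
d^3_{0,0}(0.3803) = +0.896613 -0.298950 +0.011075 -0.000046 = +0.608693

d=0.6087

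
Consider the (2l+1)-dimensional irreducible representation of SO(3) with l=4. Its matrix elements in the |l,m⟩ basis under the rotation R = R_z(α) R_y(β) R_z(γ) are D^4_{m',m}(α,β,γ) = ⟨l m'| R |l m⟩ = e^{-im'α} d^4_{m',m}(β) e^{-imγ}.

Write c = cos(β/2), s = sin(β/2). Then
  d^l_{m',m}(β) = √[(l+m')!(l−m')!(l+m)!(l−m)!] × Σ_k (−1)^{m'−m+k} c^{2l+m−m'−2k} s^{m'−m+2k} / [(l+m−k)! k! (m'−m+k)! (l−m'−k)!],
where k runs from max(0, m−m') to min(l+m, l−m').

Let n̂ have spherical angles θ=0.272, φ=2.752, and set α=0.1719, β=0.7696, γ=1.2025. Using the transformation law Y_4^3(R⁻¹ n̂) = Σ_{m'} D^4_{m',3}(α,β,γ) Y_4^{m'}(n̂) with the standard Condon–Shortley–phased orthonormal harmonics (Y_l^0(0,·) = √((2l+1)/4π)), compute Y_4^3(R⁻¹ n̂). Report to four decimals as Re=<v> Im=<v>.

Need the full column D^4_{m',3} for m'=−4..4 at α=0.1719, β=0.7696, γ=1.2025.
cos(β/2)=0.926874, sin(β/2)=0.375374
d^4_{-4,3}: single k=7 term ⇒ +0.002753;  D = -0.002686-0.000605i
d^4_{-3,3}: k∈[6..7] ⇒ +0.016824 -0.000394 = +0.016430;  D = -0.016409-0.000818i
d^4_{-2,3}: k∈[5..6] ⇒ +0.066614 -0.003642 = +0.062972;  D = -0.062503+0.007670i
d^4_{-1,3}: k∈[4..5] ⇒ +0.193846 -0.019076 = +0.174770;  D = -0.167270+0.050646i
d^4_{0,3}: k∈[3..4] ⇒ +0.428113 -0.070217 = +0.357895;  D = -0.319749+0.160779i
d^4_{1,3}: k∈[2..3] ⇒ +0.709122 -0.193846 = +0.515276;  D = -0.413975+0.306814i
d^4_{2,3}: k∈[1..2] ⇒ +0.825413 -0.406143 = +0.419270;  D = -0.289175+0.303587i
d^4_{3,3}: k∈[0..1] ⇒ +0.544708 -0.625387 = -0.080679;  D = +0.044832-0.067076i
d^4_{4,3}: single k=0 term ⇒ -0.623954;  D = +0.252878-0.570413i
Y_4^{m'}(θ=0.272,φ=2.752) and Σ D·Y over m':
  (-0.0027-0.0006i)·(+0.0000+0.0023i)  (-0.0164-0.0008i)·(-0.0091-0.0215i)  (-0.0625+0.0077i)·(+0.0944+0.0932i)  (-0.1673+0.0506i)·(-0.3958-0.1625i)  (-0.3197+0.1608i)·(+0.5602+0.0000i)  (-0.4140+0.3068i)·(+0.3958-0.1625i)  (-0.2892+0.3036i)·(+0.0944-0.0932i)  (+0.0448-0.0671i)·(+0.0091-0.0215i)  (+0.2529-0.5704i)·(+0.0000-0.0023i)
Y_4^3(R⁻¹ n̂) = -0.226480+0.334593i

Re=-0.2265 Im=0.3346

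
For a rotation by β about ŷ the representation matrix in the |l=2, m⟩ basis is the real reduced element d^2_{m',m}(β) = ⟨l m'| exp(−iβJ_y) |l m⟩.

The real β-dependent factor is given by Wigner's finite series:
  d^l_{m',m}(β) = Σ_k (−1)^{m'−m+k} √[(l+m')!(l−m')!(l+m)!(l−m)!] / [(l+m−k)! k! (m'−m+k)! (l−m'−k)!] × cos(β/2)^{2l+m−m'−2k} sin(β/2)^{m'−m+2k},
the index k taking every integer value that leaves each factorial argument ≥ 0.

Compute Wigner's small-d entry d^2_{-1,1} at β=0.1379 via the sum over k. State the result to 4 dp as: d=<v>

d^2_{-1,1}(β=0.1379) via Wigner's sum:
Half-angle: c=0.997624, s=0.068895. N=√(1·6·6·1)=6.000000
k: max(0,(1)−(-1))=2 … min(2+(1),2−(-1))=3
  k=2: (−1)^0·6.0000/(2)·0.9976^2·0.0689^2 = +0.014172
  k=3: (−1)^1·6.0000/(6)·0.9976^0·0.0689^4 = -0.000023
d^2_{-1,1}(0.1379) = +0.014172 -0.000023 = +0.014150

d=0.0141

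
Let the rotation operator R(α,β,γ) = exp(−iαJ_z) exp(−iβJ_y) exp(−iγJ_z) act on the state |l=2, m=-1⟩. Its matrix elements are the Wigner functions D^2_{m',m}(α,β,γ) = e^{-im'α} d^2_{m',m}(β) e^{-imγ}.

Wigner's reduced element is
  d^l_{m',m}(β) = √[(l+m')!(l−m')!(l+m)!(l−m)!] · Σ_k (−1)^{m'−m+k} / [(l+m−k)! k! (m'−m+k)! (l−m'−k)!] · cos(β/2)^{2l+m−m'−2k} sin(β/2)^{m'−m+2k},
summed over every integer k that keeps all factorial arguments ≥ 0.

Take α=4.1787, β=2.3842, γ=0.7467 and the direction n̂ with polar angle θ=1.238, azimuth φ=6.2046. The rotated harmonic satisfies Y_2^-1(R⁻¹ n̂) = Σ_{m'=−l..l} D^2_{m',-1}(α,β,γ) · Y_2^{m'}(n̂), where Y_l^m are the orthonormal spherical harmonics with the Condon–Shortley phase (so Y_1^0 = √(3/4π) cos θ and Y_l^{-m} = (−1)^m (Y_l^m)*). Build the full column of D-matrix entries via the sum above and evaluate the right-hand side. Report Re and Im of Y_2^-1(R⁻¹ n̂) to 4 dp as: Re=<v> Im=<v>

Need the full column D^2_{m',-1} for m'=−2..2 at α=4.1787, β=2.3842, γ=0.7467.
cos(β/2)=0.369709, sin(β/2)=0.929147
d^2_{-2,-1}: single k=1 term ⇒ +0.093907;  D = -0.089119+0.029600i
d^2_{-1,-1}: k∈[0..1] ⇒ +0.018683 -0.354007 = -0.335324;  D = -0.070889+0.327745i
d^2_{0,-1}: k∈[0..1] ⇒ -0.115012 +0.726424 = +0.611412;  D = +0.448736+0.415284i
d^2_{1,-1}: k∈[0..1] ⇒ +0.354007 -0.745313 = -0.391306;  D = +0.374921-0.112047i
d^2_{2,-1}: single k=0 term ⇒ -0.593123;  D = -0.142877+0.575657i
Y_2^{m'}(θ=1.238,φ=6.2046) and Σ D·Y over m':
  (-0.0891+0.0296i)·(+0.3408+0.0540i)  (-0.0709+0.3277i)·(+0.2378+0.0187i)  (+0.4487+0.4153i)·(-0.2144+0.0000i)  (+0.3749-0.1120i)·(-0.2378+0.0187i)  (-0.1429+0.5757i)·(+0.3408-0.0540i)
Y_2^-1(R⁻¹ n̂) = -0.255838+0.230406i

Re=-0.2558 Im=0.2304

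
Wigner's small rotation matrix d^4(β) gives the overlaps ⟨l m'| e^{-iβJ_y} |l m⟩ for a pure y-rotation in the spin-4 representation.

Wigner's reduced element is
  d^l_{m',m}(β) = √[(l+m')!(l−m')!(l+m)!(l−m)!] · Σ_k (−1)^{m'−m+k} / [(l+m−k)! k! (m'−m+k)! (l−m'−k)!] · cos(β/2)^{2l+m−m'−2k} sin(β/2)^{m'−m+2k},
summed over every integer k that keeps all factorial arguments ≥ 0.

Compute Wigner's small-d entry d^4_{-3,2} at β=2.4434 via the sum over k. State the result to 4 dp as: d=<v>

d^4_{-3,2}(β=2.4434) via Wigner's sum:
Half-angle: c=0.342049, s=0.939682. N=√(1·5040·720·2)=2693.993318
k: max(0,(2)−(-3))=5 … min(4+(2),4−(-3))=6
  k=5: (−1)^0·2693.9933/(240)·0.3420^3·0.9397^5 = +0.329120
  k=6: (−1)^1·2693.9933/(720)·0.3420^1·0.9397^7 = -0.827978
d^4_{-3,2}(2.4434) = +0.329120 -0.827978 = -0.498858

d=-0.4989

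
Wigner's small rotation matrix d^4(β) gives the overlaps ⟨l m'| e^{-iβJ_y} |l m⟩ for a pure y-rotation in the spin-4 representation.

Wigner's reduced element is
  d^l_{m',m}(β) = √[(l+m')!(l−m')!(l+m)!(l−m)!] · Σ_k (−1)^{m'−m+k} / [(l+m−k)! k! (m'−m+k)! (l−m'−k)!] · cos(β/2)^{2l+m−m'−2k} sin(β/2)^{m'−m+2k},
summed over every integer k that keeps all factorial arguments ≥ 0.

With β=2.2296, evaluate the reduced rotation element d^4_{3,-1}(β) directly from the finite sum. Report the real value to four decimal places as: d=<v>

d=-0.4829

d^4_{3,-1}(β=2.2296) via Wigner's sum:
c=cos(2.2296/2)=0.440357, s=sin(2.2296/2)=0.897823; N=√[5040·1·6·120]=1904.940944
The bounds max(0,m−m')=0 and min(l+m,l−m')=1 give 2 terms
  k=0: (−1)^4·1904.9409/(144)·0.4404^4·0.8978^4 = +0.323222
  k=1: (−1)^5·1904.9409/(240)·0.4404^2·0.8978^6 = -0.806165
d^4_{3,-1}(2.2296) = +0.323222 -0.806165 = -0.482942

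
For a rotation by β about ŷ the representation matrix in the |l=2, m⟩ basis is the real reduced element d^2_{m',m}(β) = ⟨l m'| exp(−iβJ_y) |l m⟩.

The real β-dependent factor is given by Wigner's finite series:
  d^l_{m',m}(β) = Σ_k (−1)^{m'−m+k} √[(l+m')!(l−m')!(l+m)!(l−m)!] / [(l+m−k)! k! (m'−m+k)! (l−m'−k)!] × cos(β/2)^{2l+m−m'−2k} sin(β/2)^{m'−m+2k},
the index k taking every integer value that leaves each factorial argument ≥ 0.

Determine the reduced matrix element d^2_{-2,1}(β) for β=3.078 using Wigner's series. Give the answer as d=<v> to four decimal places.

d=0.0635

d^2_{-2,1}(β=3.078) via Wigner's sum:
With c≡cos(β/2)=0.031791 and s≡sin(β/2)=0.999495, N=[1·24·6·1]^{1/2}=12.000000
k: max(0,(1)−(-2))=3 … min(2+(1),2−(-2))=3
  k=3: (−1)^0·12.0000/(6)·0.0318^1·0.9995^3 = +0.063486
d^2_{-2,1}(3.078) = +0.063486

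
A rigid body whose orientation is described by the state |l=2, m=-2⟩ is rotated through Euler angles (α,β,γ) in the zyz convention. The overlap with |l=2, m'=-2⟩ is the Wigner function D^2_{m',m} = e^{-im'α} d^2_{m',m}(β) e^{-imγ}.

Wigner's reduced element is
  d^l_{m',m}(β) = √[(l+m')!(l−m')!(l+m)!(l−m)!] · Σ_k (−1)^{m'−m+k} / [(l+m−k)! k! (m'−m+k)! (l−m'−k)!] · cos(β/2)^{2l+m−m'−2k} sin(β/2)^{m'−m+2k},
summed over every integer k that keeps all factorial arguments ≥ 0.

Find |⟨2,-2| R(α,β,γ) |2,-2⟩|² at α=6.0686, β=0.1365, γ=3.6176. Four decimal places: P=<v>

P=0.9815

Split into d^2_{-2,-2}(β=0.1365) × two z-phases.
With c≡cos(β/2)=0.997672 and s≡sin(β/2)=0.068197, N=[1·24·1·24]^{1/2}=24.000000
k∈{0} keeps every argument non-negative
  k=0: (−1)^0·24.0000/(24)·0.9977^4·0.0682^0 = +0.990720
d^2_{-2,-2}(0.1365) = +0.990720
|D^2_{-2,-2}|² = |d^2_{-2,-2}(β)|² = (+0.990720)² = 0.981526 (the z-rotation phases have unit modulus)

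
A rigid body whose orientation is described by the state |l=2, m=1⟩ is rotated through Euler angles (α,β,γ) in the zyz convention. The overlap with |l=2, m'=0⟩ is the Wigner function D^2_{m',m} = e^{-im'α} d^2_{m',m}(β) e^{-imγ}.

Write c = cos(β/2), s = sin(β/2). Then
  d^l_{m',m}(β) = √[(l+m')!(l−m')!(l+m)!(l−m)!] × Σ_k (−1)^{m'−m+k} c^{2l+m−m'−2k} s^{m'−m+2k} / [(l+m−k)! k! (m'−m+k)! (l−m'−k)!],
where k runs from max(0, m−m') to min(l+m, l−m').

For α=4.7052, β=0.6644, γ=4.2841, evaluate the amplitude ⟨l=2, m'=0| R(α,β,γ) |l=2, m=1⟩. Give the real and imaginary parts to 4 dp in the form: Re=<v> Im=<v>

Re=-0.2469 Im=0.5408

First d^2_{0,1}(β=0.6644), then the phase factors e^{-i(0)α} and e^{-i(1)γ}:
c=cos(0.6644/2)=0.945327, s=sin(0.6644/2)=0.326124; N=√[2·2·6·1]=4.898979
k: max(0,(1)−(0))=1 … min(2+(1),2−(0))=2
  k=1: (−1)^0·4.8990/(2)·0.9453^3·0.3261^1 = +0.674845
  k=2: (−1)^1·4.8990/(2)·0.9453^1·0.3261^3 = -0.080316
d^2_{0,1}(0.6644) = +0.674845 -0.080316 = +0.594529
D = (+1.000000+0.000000i)·(+0.594529)·(-0.415315+0.909678i) = -0.246917+0.540830i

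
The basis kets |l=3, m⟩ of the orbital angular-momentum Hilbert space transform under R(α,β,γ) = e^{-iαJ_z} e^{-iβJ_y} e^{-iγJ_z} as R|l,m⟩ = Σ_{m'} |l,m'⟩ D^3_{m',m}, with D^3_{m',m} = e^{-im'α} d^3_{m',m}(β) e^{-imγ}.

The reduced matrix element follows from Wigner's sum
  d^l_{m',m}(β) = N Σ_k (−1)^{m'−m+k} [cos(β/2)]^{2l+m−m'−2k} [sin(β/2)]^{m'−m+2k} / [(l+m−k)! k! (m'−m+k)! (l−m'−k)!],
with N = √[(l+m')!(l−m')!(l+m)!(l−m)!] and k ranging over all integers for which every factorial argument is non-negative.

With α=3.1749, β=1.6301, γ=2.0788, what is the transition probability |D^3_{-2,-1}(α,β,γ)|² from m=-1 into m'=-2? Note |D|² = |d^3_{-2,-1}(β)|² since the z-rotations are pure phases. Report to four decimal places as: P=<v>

P=0.1911

Split into d^3_{-2,-1}(β=1.6301) × two z-phases.
With c≡cos(β/2)=0.685832 and s≡sin(β/2)=0.727760, N=[1·120·2·24]^{1/2}=75.894664
k∈{1,2} keeps every argument non-negative
  k=1: (−1)^0·75.8947/(24)·0.6858^5·0.7278^1 = +0.349202
  k=2: (−1)^1·75.8947/(12)·0.6858^3·0.7278^3 = -0.786407
d^3_{-2,-1}(1.6301) = +0.349202 -0.786407 = -0.437205
|D^3_{-2,-1}|² = |d^3_{-2,-1}(β)|² = (-0.437205)² = 0.191148 (the z-rotation phases have unit modulus)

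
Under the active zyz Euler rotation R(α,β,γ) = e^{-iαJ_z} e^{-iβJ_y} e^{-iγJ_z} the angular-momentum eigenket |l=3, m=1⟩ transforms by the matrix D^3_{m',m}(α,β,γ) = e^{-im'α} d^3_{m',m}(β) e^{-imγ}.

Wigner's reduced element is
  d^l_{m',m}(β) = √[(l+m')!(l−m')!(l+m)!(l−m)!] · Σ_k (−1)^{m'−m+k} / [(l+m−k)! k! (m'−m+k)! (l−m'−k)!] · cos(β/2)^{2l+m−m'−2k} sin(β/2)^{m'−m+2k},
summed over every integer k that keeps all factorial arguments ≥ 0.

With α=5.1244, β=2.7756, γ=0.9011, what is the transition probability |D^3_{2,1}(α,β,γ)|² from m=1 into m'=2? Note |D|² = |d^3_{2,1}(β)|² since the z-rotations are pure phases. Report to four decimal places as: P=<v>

P=0.0013

First d^3_{2,1}(β=2.7756), then the phase factors e^{-i(2)α} and e^{-i(1)γ}:
c=cos(2.7756/2)=0.181977, s=sin(2.7756/2)=0.983303; N=√[120·1·24·2]=75.894664
Admissible k: 0..1 (factorial args all ≥0)
  k=0: (−1)^1·75.8947/(24)·0.1820^5·0.9833^1 = -0.000621
  k=1: (−1)^2·75.8947/(12)·0.1820^3·0.9833^3 = +0.036236
d^3_{2,1}(2.7756) = -0.000621 +0.036236 = +0.035615
|D^3_{2,1}|² = |d^3_{2,1}(β)|² = (+0.035615)² = 0.001268 (the z-rotation phases have unit modulus)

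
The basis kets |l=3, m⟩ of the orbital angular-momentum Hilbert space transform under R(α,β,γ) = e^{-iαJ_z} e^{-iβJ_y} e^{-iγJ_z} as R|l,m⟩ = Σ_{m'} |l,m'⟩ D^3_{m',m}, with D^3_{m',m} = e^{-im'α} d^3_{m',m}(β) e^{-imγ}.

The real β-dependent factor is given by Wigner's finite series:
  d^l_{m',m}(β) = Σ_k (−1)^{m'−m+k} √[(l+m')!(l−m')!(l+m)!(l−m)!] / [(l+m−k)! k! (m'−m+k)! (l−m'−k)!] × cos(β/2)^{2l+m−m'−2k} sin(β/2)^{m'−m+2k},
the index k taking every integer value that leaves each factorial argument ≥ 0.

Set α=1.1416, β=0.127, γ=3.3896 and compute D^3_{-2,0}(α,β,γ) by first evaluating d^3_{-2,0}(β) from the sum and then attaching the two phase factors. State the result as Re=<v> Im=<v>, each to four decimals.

Re=-0.0142 Im=0.0165

Split into d^3_{-2,0}(β=0.127) × two z-phases.
c=cos(0.127/2)=0.997985, s=sin(0.127/2)=0.063457; N=√[1·120·6·6]=65.726707
k∈{2,3} keeps every argument non-negative
  k=2: (−1)^0·65.7267/(12)·0.9980^4·0.0635^2 = +0.021879
  k=3: (−1)^1·65.7267/(12)·0.9980^2·0.0635^4 = -0.000088
d^3_{-2,0}(0.127) = +0.021879 -0.000088 = +0.021790
Attach z-rotation phases: D = e^{-i(-2)(1.1416)}·(+0.021790)·e^{-i(0)(3.3896)} = -0.014243+0.016491i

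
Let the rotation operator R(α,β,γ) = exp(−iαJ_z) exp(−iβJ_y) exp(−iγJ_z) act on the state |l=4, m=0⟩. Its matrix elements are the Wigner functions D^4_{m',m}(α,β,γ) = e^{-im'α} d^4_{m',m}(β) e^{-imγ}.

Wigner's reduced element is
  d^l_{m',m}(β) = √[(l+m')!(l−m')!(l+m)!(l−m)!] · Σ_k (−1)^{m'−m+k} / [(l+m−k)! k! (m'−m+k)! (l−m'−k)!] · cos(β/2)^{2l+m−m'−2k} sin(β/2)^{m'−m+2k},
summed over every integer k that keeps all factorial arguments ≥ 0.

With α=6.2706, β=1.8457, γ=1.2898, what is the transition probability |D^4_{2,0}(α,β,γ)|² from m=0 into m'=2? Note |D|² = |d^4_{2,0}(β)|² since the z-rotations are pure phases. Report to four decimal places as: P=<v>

P=0.0314

D^4_{2,0}(6.2706,1.8457,1.2898) = e^{-i·2·6.2706}·d^4_{2,0}(1.8457)·e^{-i·0·1.2898}. Compute d first:
c=cos(1.8457/2)=0.603550, s=sin(1.8457/2)=0.797325; N=√[720·2·24·24]=910.735966
k∈{0,1,2} keeps every argument non-negative
  k=0: (−1)^2·910.7360/(96)·0.6036^6·0.7973^2 = +0.291523
  k=1: (−1)^3·910.7360/(36)·0.6036^4·0.7973^4 = -1.356704
  k=2: (−1)^4·910.7360/(96)·0.6036^2·0.7973^6 = +0.887892
d^4_{2,0}(1.8457) = +0.291523 -1.356704 +0.887892 = -0.177289
|D^4_{2,0}|² = |d^4_{2,0}(β)|² = (-0.177289)² = 0.031431 (the z-rotation phases have unit modulus)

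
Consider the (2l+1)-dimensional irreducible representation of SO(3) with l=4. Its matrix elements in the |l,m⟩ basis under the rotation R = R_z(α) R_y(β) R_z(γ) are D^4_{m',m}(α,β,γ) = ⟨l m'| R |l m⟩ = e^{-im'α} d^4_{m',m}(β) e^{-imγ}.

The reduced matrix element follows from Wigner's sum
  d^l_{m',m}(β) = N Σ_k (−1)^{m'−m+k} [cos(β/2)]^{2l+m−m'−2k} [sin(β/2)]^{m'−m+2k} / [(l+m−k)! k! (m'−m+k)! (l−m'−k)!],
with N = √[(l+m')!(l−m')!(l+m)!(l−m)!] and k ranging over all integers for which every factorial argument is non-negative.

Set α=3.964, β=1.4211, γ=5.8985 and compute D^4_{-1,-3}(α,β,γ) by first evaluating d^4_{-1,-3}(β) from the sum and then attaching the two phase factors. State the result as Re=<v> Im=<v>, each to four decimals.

Re=0.1417 Im=-0.0488

Split into d^4_{-1,-3}(β=1.4211) × two z-phases.
With c≡cos(β/2)=0.758003 and s≡sin(β/2)=0.652251, N=[6·120·1·5040]^{1/2}=1904.940944
k: max(0,(-3)−(-1))=0 … min(4+(-3),4−(-1))=1
  k=0: (−1)^2·1904.9409/(240)·0.7580^6·0.6523^2 = +0.640510
  k=1: (−1)^3·1904.9409/(144)·0.7580^4·0.6523^4 = -0.790427
d^4_{-1,-3}(1.4211) = +0.640510 -0.790427 = -0.149917
D = (-0.680459-0.732786i)·(-0.149917)·(+0.404782-0.914413i) = +0.141747-0.048813i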